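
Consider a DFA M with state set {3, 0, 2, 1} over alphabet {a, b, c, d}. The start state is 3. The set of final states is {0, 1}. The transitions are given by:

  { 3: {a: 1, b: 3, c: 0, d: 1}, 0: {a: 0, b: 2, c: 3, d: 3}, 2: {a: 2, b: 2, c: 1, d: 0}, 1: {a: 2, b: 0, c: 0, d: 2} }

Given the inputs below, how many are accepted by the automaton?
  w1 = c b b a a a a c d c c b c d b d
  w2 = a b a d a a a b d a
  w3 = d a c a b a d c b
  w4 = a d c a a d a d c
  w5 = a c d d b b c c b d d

3

w1: 3 → 0 → 2 → 2 → 2 → 2 → 2 → 2 → 1 → 2 → 1 → 0 → 2 → 1 → 2 → 2 → 0  → end 0, accepted
w2: 3 → 1 → 0 → 0 → 3 → 1 → 2 → 2 → 2 → 0 → 0  → end 0, accepted
w3: 3 → 1 → 2 → 1 → 2 → 2 → 2 → 0 → 3 → 3  → end 3, rejected
w4: 3 → 1 → 2 → 1 → 2 → 2 → 0 → 0 → 3 → 0  → end 0, accepted
w5: 3 → 1 → 0 → 3 → 1 → 0 → 2 → 1 → 0 → 2 → 0 → 3  → end 3, rejected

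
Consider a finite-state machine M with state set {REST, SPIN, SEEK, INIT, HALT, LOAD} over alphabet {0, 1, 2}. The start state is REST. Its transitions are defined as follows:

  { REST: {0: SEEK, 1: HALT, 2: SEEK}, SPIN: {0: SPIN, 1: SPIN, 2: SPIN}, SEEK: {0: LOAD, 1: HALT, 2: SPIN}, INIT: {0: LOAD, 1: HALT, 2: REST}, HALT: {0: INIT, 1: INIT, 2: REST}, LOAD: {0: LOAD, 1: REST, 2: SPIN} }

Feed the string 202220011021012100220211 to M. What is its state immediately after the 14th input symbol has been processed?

Trace: REST -2-> SEEK -0-> LOAD -2-> SPIN -2-> SPIN -2-> SPIN -0-> SPIN -0-> SPIN -1-> SPIN -1-> SPIN -0-> SPIN -2-> SPIN -1-> SPIN -0-> SPIN -1-> SPIN
After 14 symbols: SPIN.

SPIN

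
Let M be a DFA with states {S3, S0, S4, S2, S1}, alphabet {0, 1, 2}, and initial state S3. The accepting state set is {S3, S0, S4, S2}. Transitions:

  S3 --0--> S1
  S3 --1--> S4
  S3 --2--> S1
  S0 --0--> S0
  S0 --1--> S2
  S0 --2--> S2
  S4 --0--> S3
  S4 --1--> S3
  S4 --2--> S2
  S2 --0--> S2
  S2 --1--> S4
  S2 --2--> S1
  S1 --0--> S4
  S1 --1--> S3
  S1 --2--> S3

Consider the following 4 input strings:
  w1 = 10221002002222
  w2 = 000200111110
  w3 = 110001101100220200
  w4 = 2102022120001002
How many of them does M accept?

w1:
  start at S3
  read '1': S3 → S4
  read '0': S4 → S3
  read '2': S3 → S1
  read '2': S1 → S3
  read '1': S3 → S4
  read '0': S4 → S3
  read '0': S3 → S1
  read '2': S1 → S3
  read '0': S3 → S1
  read '0': S1 → S4
  read '2': S4 → S2
  read '2': S2 → S1
  read '2': S1 → S3
  read '2': S3 → S1
  end S1, rejected
w2:
  start at S3
  read '0': S3 → S1
  read '0': S1 → S4
  read '0': S4 → S3
  read '2': S3 → S1
  read '0': S1 → S4
  read '0': S4 → S3
  read '1': S3 → S4
  read '1': S4 → S3
  read '1': S3 → S4
  read '1': S4 → S3
  read '1': S3 → S4
  read '0': S4 → S3
  end S3, accepted
w3:
  start at S3
  read '1': S3 → S4
  read '1': S4 → S3
  read '0': S3 → S1
  read '0': S1 → S4
  read '0': S4 → S3
  read '1': S3 → S4
  read '1': S4 → S3
  read '0': S3 → S1
  read '1': S1 → S3
  read '1': S3 → S4
  read '0': S4 → S3
  read '0': S3 → S1
  read '2': S1 → S3
  read '2': S3 → S1
  read '0': S1 → S4
  read '2': S4 → S2
  read '0': S2 → S2
  read '0': S2 → S2
  end S2, accepted
w4:
  start at S3
  read '2': S3 → S1
  read '1': S1 → S3
  read '0': S3 → S1
  read '2': S1 → S3
  read '0': S3 → S1
  read '2': S1 → S3
  read '2': S3 → S1
  read '1': S1 → S3
  read '2': S3 → S1
  read '0': S1 → S4
  read '0': S4 → S3
  read '0': S3 → S1
  read '1': S1 → S3
  read '0': S3 → S1
  read '0': S1 → S4
  read '2': S4 → S2
  end S2, accepted

3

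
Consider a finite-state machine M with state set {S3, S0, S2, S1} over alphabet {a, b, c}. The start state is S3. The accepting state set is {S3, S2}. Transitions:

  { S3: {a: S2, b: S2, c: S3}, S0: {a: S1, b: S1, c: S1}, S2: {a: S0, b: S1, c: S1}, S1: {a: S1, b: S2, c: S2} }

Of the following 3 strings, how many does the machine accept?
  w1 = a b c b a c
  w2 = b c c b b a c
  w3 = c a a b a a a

1

w1: S3 → S2 → S1 → S2 → S1 → S1 → S2  → end S2, accepted
w2: S3 → S2 → S1 → S2 → S1 → S2 → S0 → S1  → end S1, rejected
w3: S3 → S3 → S2 → S0 → S1 → S1 → S1 → S1  → end S1, rejected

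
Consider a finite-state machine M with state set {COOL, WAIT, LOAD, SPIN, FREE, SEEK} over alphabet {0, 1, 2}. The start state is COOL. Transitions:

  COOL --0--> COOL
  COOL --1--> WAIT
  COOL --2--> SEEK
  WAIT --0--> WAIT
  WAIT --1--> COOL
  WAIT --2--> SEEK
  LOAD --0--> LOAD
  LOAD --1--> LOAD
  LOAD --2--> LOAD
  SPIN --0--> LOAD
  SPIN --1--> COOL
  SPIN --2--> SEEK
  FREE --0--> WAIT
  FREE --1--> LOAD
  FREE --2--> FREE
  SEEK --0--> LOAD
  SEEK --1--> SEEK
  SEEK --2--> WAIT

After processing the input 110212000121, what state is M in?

Trace: COOL -1-> WAIT -1-> COOL -0-> COOL -2-> SEEK -1-> SEEK -2-> WAIT -0-> WAIT -0-> WAIT -0-> WAIT -1-> COOL -2-> SEEK -1-> SEEK

SEEK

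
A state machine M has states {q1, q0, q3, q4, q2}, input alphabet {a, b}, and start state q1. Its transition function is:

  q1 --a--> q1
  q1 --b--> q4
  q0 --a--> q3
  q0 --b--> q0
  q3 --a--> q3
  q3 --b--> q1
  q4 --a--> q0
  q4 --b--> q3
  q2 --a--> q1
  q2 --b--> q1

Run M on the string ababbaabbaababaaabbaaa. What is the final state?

q3

q1 → q1 → q4 → q0 → q0 → q0 → q3 → q3 → q1 → q4 → q0 → q3 → q1 → q1 → q4 → q0 → q3 → q3 → q1 → q4 → q0 → q3 → q3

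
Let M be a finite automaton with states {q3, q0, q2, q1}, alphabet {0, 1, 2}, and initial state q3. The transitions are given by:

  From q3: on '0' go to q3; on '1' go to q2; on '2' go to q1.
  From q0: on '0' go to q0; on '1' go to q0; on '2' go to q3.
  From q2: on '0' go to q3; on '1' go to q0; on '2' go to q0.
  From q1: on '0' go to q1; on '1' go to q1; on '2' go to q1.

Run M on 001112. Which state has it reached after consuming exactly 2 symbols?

q3

q3 → q3 → q3
After 2 symbols: q3.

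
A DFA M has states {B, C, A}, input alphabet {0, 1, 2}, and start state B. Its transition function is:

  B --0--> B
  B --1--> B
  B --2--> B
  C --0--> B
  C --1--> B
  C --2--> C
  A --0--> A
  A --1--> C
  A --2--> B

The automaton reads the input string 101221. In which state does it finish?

B

start at B
read '1': B → B
read '0': B → B
read '1': B → B
read '2': B → B
read '2': B → B
read '1': B → B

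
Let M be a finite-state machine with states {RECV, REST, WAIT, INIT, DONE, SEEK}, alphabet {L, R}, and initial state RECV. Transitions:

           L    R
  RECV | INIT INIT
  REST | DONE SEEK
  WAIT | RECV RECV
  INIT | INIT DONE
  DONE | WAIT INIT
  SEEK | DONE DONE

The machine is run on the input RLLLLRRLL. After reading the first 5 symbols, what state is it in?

INIT

Trace: RECV -R-> INIT -L-> INIT -L-> INIT -L-> INIT -L-> INIT
After 5 symbols: INIT.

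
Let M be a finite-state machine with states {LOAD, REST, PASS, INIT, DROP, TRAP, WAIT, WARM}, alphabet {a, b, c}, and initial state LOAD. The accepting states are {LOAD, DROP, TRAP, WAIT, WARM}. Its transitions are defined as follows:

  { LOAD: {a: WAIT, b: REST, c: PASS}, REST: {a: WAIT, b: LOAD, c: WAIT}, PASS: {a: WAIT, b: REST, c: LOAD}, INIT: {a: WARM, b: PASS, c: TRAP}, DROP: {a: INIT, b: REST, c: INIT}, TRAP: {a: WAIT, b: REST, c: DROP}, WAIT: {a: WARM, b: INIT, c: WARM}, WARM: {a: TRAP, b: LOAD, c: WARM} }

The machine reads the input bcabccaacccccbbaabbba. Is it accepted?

LOAD → REST → WAIT → WARM → LOAD → PASS → LOAD → WAIT → WARM → WARM → WARM → WARM → WARM → WARM → LOAD → REST → WAIT → WARM → LOAD → REST → LOAD → WAIT
End state WAIT is accepting.

Yes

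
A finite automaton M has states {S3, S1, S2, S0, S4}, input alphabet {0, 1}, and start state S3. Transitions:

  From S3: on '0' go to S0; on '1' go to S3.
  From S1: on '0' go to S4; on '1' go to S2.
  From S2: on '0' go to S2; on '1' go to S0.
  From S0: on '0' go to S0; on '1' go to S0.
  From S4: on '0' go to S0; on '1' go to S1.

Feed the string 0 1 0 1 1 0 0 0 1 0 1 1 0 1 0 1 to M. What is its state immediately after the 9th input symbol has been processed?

S0

Trace: S3 -0-> S0 -1-> S0 -0-> S0 -1-> S0 -1-> S0 -0-> S0 -0-> S0 -0-> S0 -1-> S0
After 9 symbols: S0.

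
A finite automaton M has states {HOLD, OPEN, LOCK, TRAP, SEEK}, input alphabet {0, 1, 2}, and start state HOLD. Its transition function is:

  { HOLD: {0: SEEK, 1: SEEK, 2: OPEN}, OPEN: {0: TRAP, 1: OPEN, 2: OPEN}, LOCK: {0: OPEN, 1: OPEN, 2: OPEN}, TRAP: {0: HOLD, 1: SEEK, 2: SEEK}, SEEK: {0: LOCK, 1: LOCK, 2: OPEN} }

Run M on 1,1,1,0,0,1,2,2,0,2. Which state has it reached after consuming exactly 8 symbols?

HOLD → SEEK → LOCK → OPEN → TRAP → HOLD → SEEK → OPEN → OPEN
After 8 symbols: OPEN.

OPEN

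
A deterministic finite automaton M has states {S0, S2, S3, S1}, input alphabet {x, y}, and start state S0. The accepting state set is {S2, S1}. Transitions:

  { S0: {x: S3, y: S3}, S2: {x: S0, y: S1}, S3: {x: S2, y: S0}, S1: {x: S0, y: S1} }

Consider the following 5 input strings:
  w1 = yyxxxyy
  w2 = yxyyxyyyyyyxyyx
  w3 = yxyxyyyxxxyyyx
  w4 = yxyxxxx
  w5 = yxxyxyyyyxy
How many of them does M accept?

1

w1: Trace: S0 -y-> S3 -y-> S0 -x-> S3 -x-> S2 -x-> S0 -y-> S3 -y-> S0  → end S0, rejected
w2: Trace: S0 -y-> S3 -x-> S2 -y-> S1 -y-> S1 -x-> S0 -y-> S3 -y-> S0 -y-> S3 -y-> S0 -y-> S3 -y-> S0 -x-> S3 -y-> S0 -y-> S3 -x-> S2  → end S2, accepted
w3: Trace: S0 -y-> S3 -x-> S2 -y-> S1 -x-> S0 -y-> S3 -y-> S0 -y-> S3 -x-> S2 -x-> S0 -x-> S3 -y-> S0 -y-> S3 -y-> S0 -x-> S3  → end S3, rejected
w4: Trace: S0 -y-> S3 -x-> S2 -y-> S1 -x-> S0 -x-> S3 -x-> S2 -x-> S0  → end S0, rejected
w5: Trace: S0 -y-> S3 -x-> S2 -x-> S0 -y-> S3 -x-> S2 -y-> S1 -y-> S1 -y-> S1 -y-> S1 -x-> S0 -y-> S3  → end S3, rejected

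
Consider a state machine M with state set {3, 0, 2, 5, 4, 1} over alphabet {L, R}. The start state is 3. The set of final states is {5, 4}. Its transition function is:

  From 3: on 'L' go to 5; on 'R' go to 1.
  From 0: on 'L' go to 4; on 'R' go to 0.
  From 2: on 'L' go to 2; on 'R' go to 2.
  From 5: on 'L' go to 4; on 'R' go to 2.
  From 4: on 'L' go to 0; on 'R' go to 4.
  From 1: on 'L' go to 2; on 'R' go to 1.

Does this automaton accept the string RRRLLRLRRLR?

No

3 → 1 → 1 → 1 → 2 → 2 → 2 → 2 → 2 → 2 → 2 → 2
End state 2 is not accepting.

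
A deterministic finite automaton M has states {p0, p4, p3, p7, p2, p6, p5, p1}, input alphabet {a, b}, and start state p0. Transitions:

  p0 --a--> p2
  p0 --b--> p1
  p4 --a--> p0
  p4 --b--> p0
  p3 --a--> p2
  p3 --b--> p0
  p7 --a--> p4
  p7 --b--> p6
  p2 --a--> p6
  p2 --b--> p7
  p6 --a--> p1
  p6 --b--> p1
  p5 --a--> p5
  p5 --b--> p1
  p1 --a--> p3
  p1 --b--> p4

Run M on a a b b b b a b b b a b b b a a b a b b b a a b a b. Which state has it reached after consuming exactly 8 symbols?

Trace: p0 -a-> p2 -a-> p6 -b-> p1 -b-> p4 -b-> p0 -b-> p1 -a-> p3 -b-> p0
After 8 symbols: p0.

p0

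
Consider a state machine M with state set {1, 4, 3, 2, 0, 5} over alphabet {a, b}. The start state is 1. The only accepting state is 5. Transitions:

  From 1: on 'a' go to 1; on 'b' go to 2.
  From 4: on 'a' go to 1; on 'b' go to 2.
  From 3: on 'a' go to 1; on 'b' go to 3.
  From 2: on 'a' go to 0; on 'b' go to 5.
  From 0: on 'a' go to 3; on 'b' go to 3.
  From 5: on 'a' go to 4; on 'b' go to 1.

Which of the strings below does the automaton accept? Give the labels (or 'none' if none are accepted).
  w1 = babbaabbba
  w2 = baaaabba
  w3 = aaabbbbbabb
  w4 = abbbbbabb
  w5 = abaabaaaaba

w1:
  start at 1
  read 'b': 1 → 2
  read 'a': 2 → 0
  read 'b': 0 → 3
  read 'b': 3 → 3
  read 'a': 3 → 1
  read 'a': 1 → 1
  read 'b': 1 → 2
  read 'b': 2 → 5
  read 'b': 5 → 1
  read 'a': 1 → 1
  end 1, rejected
w2:
  start at 1
  read 'b': 1 → 2
  read 'a': 2 → 0
  read 'a': 0 → 3
  read 'a': 3 → 1
  read 'a': 1 → 1
  read 'b': 1 → 2
  read 'b': 2 → 5
  read 'a': 5 → 4
  end 4, rejected
w3:
  start at 1
  read 'a': 1 → 1
  read 'a': 1 → 1
  read 'a': 1 → 1
  read 'b': 1 → 2
  read 'b': 2 → 5
  read 'b': 5 → 1
  read 'b': 1 → 2
  read 'b': 2 → 5
  read 'a': 5 → 4
  read 'b': 4 → 2
  read 'b': 2 → 5
  end 5, accepted
w4:
  start at 1
  read 'a': 1 → 1
  read 'b': 1 → 2
  read 'b': 2 → 5
  read 'b': 5 → 1
  read 'b': 1 → 2
  read 'b': 2 → 5
  read 'a': 5 → 4
  read 'b': 4 → 2
  read 'b': 2 → 5
  end 5, accepted
w5:
  start at 1
  read 'a': 1 → 1
  read 'b': 1 → 2
  read 'a': 2 → 0
  read 'a': 0 → 3
  read 'b': 3 → 3
  read 'a': 3 → 1
  read 'a': 1 → 1
  read 'a': 1 → 1
  read 'a': 1 → 1
  read 'b': 1 → 2
  read 'a': 2 → 0
  end 0, rejected

w3, w4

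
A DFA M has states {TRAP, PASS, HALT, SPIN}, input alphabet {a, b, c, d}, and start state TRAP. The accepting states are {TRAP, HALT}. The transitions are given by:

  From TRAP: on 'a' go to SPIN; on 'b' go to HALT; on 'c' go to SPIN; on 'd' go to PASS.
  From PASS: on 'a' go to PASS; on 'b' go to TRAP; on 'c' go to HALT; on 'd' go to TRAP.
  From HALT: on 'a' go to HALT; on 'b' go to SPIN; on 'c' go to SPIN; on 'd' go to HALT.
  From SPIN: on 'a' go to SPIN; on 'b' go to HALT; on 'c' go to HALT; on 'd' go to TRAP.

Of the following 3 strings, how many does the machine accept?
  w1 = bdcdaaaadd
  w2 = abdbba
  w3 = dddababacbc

1

w1: Trace: TRAP -b-> HALT -d-> HALT -c-> SPIN -d-> TRAP -a-> SPIN -a-> SPIN -a-> SPIN -a-> SPIN -d-> TRAP -d-> PASS  → end PASS, rejected
w2: Trace: TRAP -a-> SPIN -b-> HALT -d-> HALT -b-> SPIN -b-> HALT -a-> HALT  → end HALT, accepted
w3: Trace: TRAP -d-> PASS -d-> TRAP -d-> PASS -a-> PASS -b-> TRAP -a-> SPIN -b-> HALT -a-> HALT -c-> SPIN -b-> HALT -c-> SPIN  → end SPIN, rejected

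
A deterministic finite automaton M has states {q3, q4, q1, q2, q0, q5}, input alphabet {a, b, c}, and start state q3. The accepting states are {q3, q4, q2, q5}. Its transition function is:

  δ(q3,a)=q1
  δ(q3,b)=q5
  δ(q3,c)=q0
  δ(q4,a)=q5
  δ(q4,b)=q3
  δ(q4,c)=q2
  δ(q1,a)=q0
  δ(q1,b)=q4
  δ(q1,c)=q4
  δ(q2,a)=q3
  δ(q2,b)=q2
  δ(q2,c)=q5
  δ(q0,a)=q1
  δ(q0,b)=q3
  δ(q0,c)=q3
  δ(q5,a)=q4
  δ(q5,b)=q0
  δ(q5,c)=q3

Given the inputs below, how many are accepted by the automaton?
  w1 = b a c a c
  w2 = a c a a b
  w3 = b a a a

w1: q3 → q5 → q4 → q2 → q3 → q0  → end q0, rejected
w2: q3 → q1 → q4 → q5 → q4 → q3  → end q3, accepted
w3: q3 → q5 → q4 → q5 → q4  → end q4, accepted

2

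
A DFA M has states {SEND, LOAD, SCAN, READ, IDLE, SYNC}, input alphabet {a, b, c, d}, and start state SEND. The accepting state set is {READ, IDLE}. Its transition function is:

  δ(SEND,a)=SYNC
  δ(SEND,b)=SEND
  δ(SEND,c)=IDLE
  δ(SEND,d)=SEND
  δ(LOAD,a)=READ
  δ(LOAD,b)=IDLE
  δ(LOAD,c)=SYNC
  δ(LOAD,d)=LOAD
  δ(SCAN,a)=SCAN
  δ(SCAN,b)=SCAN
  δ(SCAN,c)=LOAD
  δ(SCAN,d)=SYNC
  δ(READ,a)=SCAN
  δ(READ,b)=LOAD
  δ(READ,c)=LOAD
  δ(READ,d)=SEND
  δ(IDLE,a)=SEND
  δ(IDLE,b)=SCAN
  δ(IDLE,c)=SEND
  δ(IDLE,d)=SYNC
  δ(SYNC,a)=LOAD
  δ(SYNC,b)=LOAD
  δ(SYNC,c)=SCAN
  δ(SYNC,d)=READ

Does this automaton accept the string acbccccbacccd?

Trace: SEND -a-> SYNC -c-> SCAN -b-> SCAN -c-> LOAD -c-> SYNC -c-> SCAN -c-> LOAD -b-> IDLE -a-> SEND -c-> IDLE -c-> SEND -c-> IDLE -d-> SYNC
End state SYNC is not accepting.

No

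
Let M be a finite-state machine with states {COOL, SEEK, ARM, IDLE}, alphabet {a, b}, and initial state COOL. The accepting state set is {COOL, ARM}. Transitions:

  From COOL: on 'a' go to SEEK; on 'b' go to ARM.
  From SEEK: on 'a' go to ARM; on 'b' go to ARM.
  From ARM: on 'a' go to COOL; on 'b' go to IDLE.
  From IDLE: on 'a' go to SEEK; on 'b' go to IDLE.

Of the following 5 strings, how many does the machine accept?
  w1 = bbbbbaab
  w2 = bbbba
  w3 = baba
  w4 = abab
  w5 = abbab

3

w1:
  start at COOL
  read 'b': COOL → ARM
  read 'b': ARM → IDLE
  read 'b': IDLE → IDLE
  read 'b': IDLE → IDLE
  read 'b': IDLE → IDLE
  read 'a': IDLE → SEEK
  read 'a': SEEK → ARM
  read 'b': ARM → IDLE
  end IDLE, rejected
w2:
  start at COOL
  read 'b': COOL → ARM
  read 'b': ARM → IDLE
  read 'b': IDLE → IDLE
  read 'b': IDLE → IDLE
  read 'a': IDLE → SEEK
  end SEEK, rejected
w3:
  start at COOL
  read 'b': COOL → ARM
  read 'a': ARM → COOL
  read 'b': COOL → ARM
  read 'a': ARM → COOL
  end COOL, accepted
w4:
  start at COOL
  read 'a': COOL → SEEK
  read 'b': SEEK → ARM
  read 'a': ARM → COOL
  read 'b': COOL → ARM
  end ARM, accepted
w5:
  start at COOL
  read 'a': COOL → SEEK
  read 'b': SEEK → ARM
  read 'b': ARM → IDLE
  read 'a': IDLE → SEEK
  read 'b': SEEK → ARM
  end ARM, accepted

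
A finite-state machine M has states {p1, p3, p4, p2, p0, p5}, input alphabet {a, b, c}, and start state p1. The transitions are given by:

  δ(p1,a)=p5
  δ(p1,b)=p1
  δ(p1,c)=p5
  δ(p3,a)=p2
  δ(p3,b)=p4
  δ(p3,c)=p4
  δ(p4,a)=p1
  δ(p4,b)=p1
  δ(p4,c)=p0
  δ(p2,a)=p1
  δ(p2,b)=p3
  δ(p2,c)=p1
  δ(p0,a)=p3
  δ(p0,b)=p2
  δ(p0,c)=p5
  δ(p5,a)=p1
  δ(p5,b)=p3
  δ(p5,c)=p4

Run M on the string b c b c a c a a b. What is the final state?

p3

Trace: p1 -b-> p1 -c-> p5 -b-> p3 -c-> p4 -a-> p1 -c-> p5 -a-> p1 -a-> p5 -b-> p3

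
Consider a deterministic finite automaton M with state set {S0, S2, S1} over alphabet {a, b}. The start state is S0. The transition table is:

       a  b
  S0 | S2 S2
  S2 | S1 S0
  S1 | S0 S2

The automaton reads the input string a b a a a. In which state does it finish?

S0

start at S0
read 'a': S0 → S2
read 'b': S2 → S0
read 'a': S0 → S2
read 'a': S2 → S1
read 'a': S1 → S0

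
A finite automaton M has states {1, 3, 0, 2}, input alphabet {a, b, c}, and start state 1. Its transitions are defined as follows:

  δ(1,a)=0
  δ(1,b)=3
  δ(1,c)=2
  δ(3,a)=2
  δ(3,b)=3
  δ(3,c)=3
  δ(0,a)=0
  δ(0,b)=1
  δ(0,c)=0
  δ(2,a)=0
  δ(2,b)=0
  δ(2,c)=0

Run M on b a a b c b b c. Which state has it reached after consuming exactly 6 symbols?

0

1 → 3 → 2 → 0 → 1 → 2 → 0
After 6 symbols: 0.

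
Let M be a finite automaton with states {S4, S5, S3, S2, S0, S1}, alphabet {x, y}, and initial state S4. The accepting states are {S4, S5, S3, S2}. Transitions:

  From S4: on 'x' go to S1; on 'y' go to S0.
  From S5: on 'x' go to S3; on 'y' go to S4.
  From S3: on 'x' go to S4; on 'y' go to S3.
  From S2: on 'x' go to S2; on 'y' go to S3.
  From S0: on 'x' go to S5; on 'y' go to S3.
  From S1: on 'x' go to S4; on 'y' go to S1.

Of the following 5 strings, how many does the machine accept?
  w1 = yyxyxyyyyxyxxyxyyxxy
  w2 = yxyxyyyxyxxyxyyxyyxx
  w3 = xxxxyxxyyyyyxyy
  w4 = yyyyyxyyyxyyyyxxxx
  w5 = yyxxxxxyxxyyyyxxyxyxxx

2

w1: S4 → S0 → S3 → S4 → S0 → S5 → S4 → S0 → S3 → S3 → S4 → S0 → S5 → S3 → S3 → S4 → S0 → S3 → S4 → S1 → S1  → end S1, rejected
w2: S4 → S0 → S5 → S4 → S1 → S1 → S1 → S1 → S4 → S0 → S5 → S3 → S3 → S4 → S0 → S3 → S4 → S0 → S3 → S4 → S1  → end S1, rejected
w3: S4 → S1 → S4 → S1 → S4 → S0 → S5 → S3 → S3 → S3 → S3 → S3 → S3 → S4 → S0 → S3  → end S3, accepted
w4: S4 → S0 → S3 → S3 → S3 → S3 → S4 → S0 → S3 → S3 → S4 → S0 → S3 → S3 → S3 → S4 → S1 → S4 → S1  → end S1, rejected
w5: S4 → S0 → S3 → S4 → S1 → S4 → S1 → S4 → S0 → S5 → S3 → S3 → S3 → S3 → S3 → S4 → S1 → S1 → S4 → S0 → S5 → S3 → S4  → end S4, accepted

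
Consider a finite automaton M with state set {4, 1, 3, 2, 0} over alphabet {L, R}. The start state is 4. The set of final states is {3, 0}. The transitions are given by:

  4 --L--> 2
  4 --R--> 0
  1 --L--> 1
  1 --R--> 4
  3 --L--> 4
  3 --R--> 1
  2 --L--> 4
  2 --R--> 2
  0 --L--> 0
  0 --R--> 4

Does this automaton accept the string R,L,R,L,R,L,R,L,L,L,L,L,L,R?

start at 4
read 'R': 4 → 0
read 'L': 0 → 0
read 'R': 0 → 4
read 'L': 4 → 2
read 'R': 2 → 2
read 'L': 2 → 4
read 'R': 4 → 0
read 'L': 0 → 0
read 'L': 0 → 0
read 'L': 0 → 0
read 'L': 0 → 0
read 'L': 0 → 0
read 'L': 0 → 0
read 'R': 0 → 4
End state 4 is not accepting.

No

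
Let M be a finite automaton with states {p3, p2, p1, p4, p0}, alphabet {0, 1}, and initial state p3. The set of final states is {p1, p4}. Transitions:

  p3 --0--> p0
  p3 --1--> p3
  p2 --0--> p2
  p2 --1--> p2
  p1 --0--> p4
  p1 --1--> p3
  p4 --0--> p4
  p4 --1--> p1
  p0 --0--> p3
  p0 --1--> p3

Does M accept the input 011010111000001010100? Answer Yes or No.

p3 → p0 → p3 → p3 → p0 → p3 → p0 → p3 → p3 → p3 → p0 → p3 → p0 → p3 → p0 → p3 → p0 → p3 → p0 → p3 → p0 → p3
End state p3 is not accepting.

No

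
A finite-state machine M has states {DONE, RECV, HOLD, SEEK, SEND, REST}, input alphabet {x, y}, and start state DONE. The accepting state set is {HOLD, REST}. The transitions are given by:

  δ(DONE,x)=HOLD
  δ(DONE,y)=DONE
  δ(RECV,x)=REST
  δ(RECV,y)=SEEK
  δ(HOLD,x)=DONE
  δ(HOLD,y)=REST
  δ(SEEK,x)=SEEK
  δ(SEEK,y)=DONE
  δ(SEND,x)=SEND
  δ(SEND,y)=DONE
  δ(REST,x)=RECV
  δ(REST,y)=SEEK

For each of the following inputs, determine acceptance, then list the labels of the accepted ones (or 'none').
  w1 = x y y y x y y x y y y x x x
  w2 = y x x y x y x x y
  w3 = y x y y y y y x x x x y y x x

w1:
  start at DONE
  read 'x': DONE → HOLD
  read 'y': HOLD → REST
  read 'y': REST → SEEK
  read 'y': SEEK → DONE
  read 'x': DONE → HOLD
  read 'y': HOLD → REST
  read 'y': REST → SEEK
  read 'x': SEEK → SEEK
  read 'y': SEEK → DONE
  read 'y': DONE → DONE
  read 'y': DONE → DONE
  read 'x': DONE → HOLD
  read 'x': HOLD → DONE
  read 'x': DONE → HOLD
  end HOLD, accepted
w2:
  start at DONE
  read 'y': DONE → DONE
  read 'x': DONE → HOLD
  read 'x': HOLD → DONE
  read 'y': DONE → DONE
  read 'x': DONE → HOLD
  read 'y': HOLD → REST
  read 'x': REST → RECV
  read 'x': RECV → REST
  read 'y': REST → SEEK
  end SEEK, rejected
w3:
  start at DONE
  read 'y': DONE → DONE
  read 'x': DONE → HOLD
  read 'y': HOLD → REST
  read 'y': REST → SEEK
  read 'y': SEEK → DONE
  read 'y': DONE → DONE
  read 'y': DONE → DONE
  read 'x': DONE → HOLD
  read 'x': HOLD → DONE
  read 'x': DONE → HOLD
  read 'x': HOLD → DONE
  read 'y': DONE → DONE
  read 'y': DONE → DONE
  read 'x': DONE → HOLD
  read 'x': HOLD → DONE
  end DONE, rejected

w1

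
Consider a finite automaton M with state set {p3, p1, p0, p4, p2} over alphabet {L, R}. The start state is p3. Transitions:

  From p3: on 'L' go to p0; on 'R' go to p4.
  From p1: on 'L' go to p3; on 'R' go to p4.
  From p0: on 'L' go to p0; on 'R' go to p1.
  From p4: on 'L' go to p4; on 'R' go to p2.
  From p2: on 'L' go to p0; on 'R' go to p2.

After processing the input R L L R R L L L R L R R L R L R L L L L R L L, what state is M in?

p0

p3 → p4 → p4 → p4 → p2 → p2 → p0 → p0 → p0 → p1 → p3 → p4 → p2 → p0 → p1 → p3 → p4 → p4 → p4 → p4 → p4 → p2 → p0 → p0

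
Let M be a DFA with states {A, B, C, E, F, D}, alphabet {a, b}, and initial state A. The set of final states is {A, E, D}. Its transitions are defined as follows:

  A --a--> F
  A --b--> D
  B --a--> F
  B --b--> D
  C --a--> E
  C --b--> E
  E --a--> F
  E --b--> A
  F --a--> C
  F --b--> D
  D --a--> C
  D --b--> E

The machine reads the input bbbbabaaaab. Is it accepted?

start at A
read 'b': A → D
read 'b': D → E
read 'b': E → A
read 'b': A → D
read 'a': D → C
read 'b': C → E
read 'a': E → F
read 'a': F → C
read 'a': C → E
read 'a': E → F
read 'b': F → D
End state D is accepting.

Yes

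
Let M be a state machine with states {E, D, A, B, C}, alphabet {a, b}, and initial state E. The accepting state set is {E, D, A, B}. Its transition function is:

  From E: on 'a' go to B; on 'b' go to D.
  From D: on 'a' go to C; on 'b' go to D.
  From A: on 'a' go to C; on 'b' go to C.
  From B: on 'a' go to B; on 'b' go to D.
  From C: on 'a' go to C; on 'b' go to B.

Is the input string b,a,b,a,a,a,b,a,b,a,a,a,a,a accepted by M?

start at E
read 'b': E → D
read 'a': D → C
read 'b': C → B
read 'a': B → B
read 'a': B → B
read 'a': B → B
read 'b': B → D
read 'a': D → C
read 'b': C → B
read 'a': B → B
read 'a': B → B
read 'a': B → B
read 'a': B → B
read 'a': B → B
End state B is accepting.

Yes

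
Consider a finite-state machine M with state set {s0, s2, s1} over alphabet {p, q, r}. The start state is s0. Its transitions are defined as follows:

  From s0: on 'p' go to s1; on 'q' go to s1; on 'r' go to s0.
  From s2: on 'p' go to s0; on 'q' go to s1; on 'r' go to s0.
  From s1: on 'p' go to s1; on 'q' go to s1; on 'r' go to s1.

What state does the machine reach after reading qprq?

s0 → s1 → s1 → s1 → s1

s1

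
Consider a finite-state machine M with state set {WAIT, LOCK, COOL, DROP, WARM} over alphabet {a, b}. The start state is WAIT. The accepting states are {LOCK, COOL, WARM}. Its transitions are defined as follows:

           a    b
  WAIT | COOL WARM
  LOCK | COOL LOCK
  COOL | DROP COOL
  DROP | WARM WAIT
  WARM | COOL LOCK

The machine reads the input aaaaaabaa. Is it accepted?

No

Trace: WAIT -a-> COOL -a-> DROP -a-> WARM -a-> COOL -a-> DROP -a-> WARM -b-> LOCK -a-> COOL -a-> DROP
End state DROP is not accepting.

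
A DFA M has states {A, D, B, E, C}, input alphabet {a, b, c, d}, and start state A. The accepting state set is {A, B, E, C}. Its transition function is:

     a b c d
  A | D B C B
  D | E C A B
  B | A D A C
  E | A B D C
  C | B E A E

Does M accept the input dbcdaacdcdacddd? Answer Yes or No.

Trace: A -d-> B -b-> D -c-> A -d-> B -a-> A -a-> D -c-> A -d-> B -c-> A -d-> B -a-> A -c-> C -d-> E -d-> C -d-> E
End state E is accepting.

Yes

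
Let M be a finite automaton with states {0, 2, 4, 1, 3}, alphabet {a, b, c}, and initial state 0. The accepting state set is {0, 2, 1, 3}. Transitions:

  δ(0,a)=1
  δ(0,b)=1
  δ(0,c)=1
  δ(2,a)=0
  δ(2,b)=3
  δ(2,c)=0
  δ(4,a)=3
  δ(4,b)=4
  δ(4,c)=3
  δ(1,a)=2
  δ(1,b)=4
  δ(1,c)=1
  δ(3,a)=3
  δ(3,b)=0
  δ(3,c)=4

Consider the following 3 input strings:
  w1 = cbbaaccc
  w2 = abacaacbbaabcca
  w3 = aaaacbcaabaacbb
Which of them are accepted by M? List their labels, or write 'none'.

w1: 0 → 1 → 4 → 4 → 3 → 3 → 4 → 3 → 4  → end 4, rejected
w2: 0 → 1 → 4 → 3 → 4 → 3 → 3 → 4 → 4 → 4 → 3 → 3 → 0 → 1 → 1 → 2  → end 2, accepted
w3: 0 → 1 → 2 → 0 → 1 → 1 → 4 → 3 → 3 → 3 → 0 → 1 → 2 → 0 → 1 → 4  → end 4, rejected

w2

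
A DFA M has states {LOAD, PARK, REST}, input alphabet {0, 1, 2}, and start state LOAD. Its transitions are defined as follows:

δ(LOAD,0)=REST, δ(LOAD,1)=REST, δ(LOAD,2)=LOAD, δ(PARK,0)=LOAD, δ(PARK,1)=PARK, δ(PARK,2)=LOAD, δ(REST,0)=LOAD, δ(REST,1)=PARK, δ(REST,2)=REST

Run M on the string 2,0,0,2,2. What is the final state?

LOAD

start at LOAD
read '2': LOAD → LOAD
read '0': LOAD → REST
read '0': REST → LOAD
read '2': LOAD → LOAD
read '2': LOAD → LOAD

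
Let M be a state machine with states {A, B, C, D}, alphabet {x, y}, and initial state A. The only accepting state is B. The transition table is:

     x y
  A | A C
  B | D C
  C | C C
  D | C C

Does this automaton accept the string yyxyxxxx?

Trace: A -y-> C -y-> C -x-> C -y-> C -x-> C -x-> C -x-> C -x-> C
End state C is not accepting.

No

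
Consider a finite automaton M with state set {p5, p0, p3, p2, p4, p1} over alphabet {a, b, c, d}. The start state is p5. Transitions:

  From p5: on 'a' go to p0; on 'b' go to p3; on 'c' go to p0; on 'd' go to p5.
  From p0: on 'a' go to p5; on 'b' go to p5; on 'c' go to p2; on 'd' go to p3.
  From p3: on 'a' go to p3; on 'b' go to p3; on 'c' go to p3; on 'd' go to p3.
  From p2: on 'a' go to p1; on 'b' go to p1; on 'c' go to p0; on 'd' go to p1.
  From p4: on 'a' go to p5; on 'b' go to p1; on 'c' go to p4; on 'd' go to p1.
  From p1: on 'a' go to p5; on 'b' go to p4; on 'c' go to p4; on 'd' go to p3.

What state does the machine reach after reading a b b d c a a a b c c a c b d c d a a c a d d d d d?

start at p5
read 'a': p5 → p0
read 'b': p0 → p5
read 'b': p5 → p3
read 'd': p3 → p3
read 'c': p3 → p3
read 'a': p3 → p3
read 'a': p3 → p3
read 'a': p3 → p3
read 'b': p3 → p3
read 'c': p3 → p3
read 'c': p3 → p3
read 'a': p3 → p3
read 'c': p3 → p3
read 'b': p3 → p3
read 'd': p3 → p3
read 'c': p3 → p3
read 'd': p3 → p3
read 'a': p3 → p3
read 'a': p3 → p3
read 'c': p3 → p3
read 'a': p3 → p3
read 'd': p3 → p3
read 'd': p3 → p3
read 'd': p3 → p3
read 'd': p3 → p3
read 'd': p3 → p3

p3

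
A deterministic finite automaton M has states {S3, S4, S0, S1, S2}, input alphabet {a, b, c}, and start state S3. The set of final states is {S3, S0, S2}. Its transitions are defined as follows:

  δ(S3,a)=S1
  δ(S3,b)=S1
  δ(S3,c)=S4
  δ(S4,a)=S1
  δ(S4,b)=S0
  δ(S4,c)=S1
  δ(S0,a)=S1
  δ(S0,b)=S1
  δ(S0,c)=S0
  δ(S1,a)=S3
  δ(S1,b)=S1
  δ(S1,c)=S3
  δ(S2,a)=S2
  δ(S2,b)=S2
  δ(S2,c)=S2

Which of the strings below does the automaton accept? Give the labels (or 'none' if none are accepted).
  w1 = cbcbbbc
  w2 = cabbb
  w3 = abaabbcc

w1: S3 → S4 → S0 → S0 → S1 → S1 → S1 → S3  → end S3, accepted
w2: S3 → S4 → S1 → S1 → S1 → S1  → end S1, rejected
w3: S3 → S1 → S1 → S3 → S1 → S1 → S1 → S3 → S4  → end S4, rejected

w1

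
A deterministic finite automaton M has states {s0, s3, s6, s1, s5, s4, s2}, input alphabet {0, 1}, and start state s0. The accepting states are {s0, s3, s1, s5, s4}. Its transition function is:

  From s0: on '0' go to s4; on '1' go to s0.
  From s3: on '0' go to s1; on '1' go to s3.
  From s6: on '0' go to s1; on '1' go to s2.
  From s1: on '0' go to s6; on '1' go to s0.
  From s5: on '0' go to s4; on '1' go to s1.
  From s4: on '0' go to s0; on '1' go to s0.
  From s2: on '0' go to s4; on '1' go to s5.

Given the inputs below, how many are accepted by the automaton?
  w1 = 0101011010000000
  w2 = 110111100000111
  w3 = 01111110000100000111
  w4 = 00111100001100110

4

w1: s0 → s4 → s0 → s4 → s0 → s4 → s0 → s0 → s4 → s0 → s4 → s0 → s4 → s0 → s4 → s0 → s4  → end s4, accepted
w2: s0 → s0 → s0 → s4 → s0 → s0 → s0 → s0 → s4 → s0 → s4 → s0 → s4 → s0 → s0 → s0  → end s0, accepted
w3: s0 → s4 → s0 → s0 → s0 → s0 → s0 → s0 → s4 → s0 → s4 → s0 → s0 → s4 → s0 → s4 → s0 → s4 → s0 → s0 → s0  → end s0, accepted
w4: s0 → s4 → s0 → s0 → s0 → s0 → s0 → s4 → s0 → s4 → s0 → s0 → s0 → s4 → s0 → s0 → s0 → s4  → end s4, accepted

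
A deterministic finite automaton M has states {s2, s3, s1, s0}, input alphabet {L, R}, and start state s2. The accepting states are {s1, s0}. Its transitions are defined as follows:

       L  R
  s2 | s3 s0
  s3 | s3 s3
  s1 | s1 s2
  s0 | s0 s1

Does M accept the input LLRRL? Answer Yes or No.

start at s2
read 'L': s2 → s3
read 'L': s3 → s3
read 'R': s3 → s3
read 'R': s3 → s3
read 'L': s3 → s3
End state s3 is not accepting.

No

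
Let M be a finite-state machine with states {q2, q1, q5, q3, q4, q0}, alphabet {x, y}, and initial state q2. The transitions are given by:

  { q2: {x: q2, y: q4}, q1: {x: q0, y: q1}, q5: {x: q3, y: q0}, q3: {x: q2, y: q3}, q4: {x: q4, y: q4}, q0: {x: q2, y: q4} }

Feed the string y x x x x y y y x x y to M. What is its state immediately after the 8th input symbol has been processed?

Trace: q2 -y-> q4 -x-> q4 -x-> q4 -x-> q4 -x-> q4 -y-> q4 -y-> q4 -y-> q4
After 8 symbols: q4.

q4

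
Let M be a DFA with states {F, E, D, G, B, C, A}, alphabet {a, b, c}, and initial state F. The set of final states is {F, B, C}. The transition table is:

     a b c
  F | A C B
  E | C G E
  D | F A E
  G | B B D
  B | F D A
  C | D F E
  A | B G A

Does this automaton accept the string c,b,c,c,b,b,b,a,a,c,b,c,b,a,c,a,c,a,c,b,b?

Yes

Trace: F -c-> B -b-> D -c-> E -c-> E -b-> G -b-> B -b-> D -a-> F -a-> A -c-> A -b-> G -c-> D -b-> A -a-> B -c-> A -a-> B -c-> A -a-> B -c-> A -b-> G -b-> B
End state B is accepting.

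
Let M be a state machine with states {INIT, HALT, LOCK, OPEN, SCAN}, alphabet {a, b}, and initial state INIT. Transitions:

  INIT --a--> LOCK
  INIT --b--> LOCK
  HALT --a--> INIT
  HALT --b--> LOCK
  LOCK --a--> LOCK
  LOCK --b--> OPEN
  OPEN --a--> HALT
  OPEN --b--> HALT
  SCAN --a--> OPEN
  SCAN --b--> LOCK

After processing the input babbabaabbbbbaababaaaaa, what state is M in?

LOCK

Trace: INIT -b-> LOCK -a-> LOCK -b-> OPEN -b-> HALT -a-> INIT -b-> LOCK -a-> LOCK -a-> LOCK -b-> OPEN -b-> HALT -b-> LOCK -b-> OPEN -b-> HALT -a-> INIT -a-> LOCK -b-> OPEN -a-> HALT -b-> LOCK -a-> LOCK -a-> LOCK -a-> LOCK -a-> LOCK -a-> LOCK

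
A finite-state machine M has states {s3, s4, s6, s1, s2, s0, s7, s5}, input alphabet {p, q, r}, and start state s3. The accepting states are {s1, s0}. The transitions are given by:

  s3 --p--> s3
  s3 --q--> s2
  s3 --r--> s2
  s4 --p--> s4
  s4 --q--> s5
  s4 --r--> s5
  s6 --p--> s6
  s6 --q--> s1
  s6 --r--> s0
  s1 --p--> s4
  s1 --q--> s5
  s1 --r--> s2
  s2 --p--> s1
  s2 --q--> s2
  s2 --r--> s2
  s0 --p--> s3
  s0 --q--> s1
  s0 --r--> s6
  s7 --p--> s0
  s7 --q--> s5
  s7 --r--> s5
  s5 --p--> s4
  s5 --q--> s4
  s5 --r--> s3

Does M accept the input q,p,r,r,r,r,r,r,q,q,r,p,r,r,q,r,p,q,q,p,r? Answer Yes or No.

s3 → s2 → s1 → s2 → s2 → s2 → s2 → s2 → s2 → s2 → s2 → s2 → s1 → s2 → s2 → s2 → s2 → s1 → s5 → s4 → s4 → s5
End state s5 is not accepting.

No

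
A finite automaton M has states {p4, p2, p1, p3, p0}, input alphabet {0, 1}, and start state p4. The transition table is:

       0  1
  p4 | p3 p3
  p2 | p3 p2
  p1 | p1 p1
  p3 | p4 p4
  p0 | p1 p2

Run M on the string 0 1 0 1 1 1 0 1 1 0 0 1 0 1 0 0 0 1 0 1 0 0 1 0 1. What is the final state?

p3

start at p4
read '0': p4 → p3
read '1': p3 → p4
read '0': p4 → p3
read '1': p3 → p4
read '1': p4 → p3
read '1': p3 → p4
read '0': p4 → p3
read '1': p3 → p4
read '1': p4 → p3
read '0': p3 → p4
read '0': p4 → p3
read '1': p3 → p4
read '0': p4 → p3
read '1': p3 → p4
read '0': p4 → p3
read '0': p3 → p4
read '0': p4 → p3
read '1': p3 → p4
read '0': p4 → p3
read '1': p3 → p4
read '0': p4 → p3
read '0': p3 → p4
read '1': p4 → p3
read '0': p3 → p4
read '1': p4 → p3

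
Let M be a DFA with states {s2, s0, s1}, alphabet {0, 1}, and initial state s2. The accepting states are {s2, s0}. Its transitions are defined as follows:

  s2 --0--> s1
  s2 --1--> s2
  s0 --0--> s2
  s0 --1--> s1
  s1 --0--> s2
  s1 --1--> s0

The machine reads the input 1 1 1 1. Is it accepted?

start at s2
read '1': s2 → s2
read '1': s2 → s2
read '1': s2 → s2
read '1': s2 → s2
End state s2 is accepting.

Yes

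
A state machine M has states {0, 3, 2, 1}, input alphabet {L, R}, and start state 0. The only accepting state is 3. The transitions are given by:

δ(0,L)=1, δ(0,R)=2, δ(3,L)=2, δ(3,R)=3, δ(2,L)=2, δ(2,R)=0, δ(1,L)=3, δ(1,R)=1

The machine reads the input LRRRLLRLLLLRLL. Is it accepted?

Trace: 0 -L-> 1 -R-> 1 -R-> 1 -R-> 1 -L-> 3 -L-> 2 -R-> 0 -L-> 1 -L-> 3 -L-> 2 -L-> 2 -R-> 0 -L-> 1 -L-> 3
End state 3 is accepting.

Yes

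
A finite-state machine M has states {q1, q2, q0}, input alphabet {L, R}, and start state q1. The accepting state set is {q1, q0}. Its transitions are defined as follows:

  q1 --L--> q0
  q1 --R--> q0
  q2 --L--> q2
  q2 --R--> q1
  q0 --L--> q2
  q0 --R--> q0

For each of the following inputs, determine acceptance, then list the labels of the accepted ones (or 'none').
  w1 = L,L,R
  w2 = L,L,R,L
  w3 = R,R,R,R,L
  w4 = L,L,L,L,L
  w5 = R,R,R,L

w1, w2

w1: q1 → q0 → q2 → q1  → end q1, accepted
w2: q1 → q0 → q2 → q1 → q0  → end q0, accepted
w3: q1 → q0 → q0 → q0 → q0 → q2  → end q2, rejected
w4: q1 → q0 → q2 → q2 → q2 → q2  → end q2, rejected
w5: q1 → q0 → q0 → q0 → q2  → end q2, rejected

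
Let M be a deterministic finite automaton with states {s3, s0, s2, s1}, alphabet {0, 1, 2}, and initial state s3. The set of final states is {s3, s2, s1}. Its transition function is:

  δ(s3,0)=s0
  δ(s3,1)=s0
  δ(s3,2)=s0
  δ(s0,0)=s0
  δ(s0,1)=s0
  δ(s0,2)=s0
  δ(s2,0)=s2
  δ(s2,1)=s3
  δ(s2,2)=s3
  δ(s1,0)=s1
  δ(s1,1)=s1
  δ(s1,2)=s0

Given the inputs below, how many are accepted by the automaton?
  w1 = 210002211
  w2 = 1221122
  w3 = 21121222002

w1: Trace: s3 -2-> s0 -1-> s0 -0-> s0 -0-> s0 -0-> s0 -2-> s0 -2-> s0 -1-> s0 -1-> s0  → end s0, rejected
w2: Trace: s3 -1-> s0 -2-> s0 -2-> s0 -1-> s0 -1-> s0 -2-> s0 -2-> s0  → end s0, rejected
w3: Trace: s3 -2-> s0 -1-> s0 -1-> s0 -2-> s0 -1-> s0 -2-> s0 -2-> s0 -2-> s0 -0-> s0 -0-> s0 -2-> s0  → end s0, rejected

0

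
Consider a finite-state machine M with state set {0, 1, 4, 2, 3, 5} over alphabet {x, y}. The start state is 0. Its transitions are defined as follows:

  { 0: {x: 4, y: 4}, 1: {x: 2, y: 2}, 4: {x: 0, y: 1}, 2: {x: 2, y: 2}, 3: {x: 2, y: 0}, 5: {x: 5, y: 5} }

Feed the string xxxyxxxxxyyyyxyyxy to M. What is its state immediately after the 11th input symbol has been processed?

2

0 → 4 → 0 → 4 → 1 → 2 → 2 → 2 → 2 → 2 → 2 → 2
After 11 symbols: 2.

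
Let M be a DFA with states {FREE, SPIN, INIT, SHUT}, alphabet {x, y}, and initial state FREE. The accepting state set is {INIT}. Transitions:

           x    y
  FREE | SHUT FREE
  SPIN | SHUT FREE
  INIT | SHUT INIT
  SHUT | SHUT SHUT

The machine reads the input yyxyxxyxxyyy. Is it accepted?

No

FREE → FREE → FREE → SHUT → SHUT → SHUT → SHUT → SHUT → SHUT → SHUT → SHUT → SHUT → SHUT
End state SHUT is not accepting.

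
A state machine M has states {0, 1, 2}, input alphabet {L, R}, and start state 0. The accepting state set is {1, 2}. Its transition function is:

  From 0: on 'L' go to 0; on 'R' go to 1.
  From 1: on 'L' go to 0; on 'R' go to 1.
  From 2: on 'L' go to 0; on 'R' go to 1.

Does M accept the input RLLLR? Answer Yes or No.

Yes

0 → 1 → 0 → 0 → 0 → 1
End state 1 is accepting.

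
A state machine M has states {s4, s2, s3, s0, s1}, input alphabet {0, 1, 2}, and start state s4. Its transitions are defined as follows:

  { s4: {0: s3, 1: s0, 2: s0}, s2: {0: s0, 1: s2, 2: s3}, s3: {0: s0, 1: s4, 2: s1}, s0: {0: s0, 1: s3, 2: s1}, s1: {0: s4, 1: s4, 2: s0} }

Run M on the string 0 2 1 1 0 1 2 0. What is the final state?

Trace: s4 -0-> s3 -2-> s1 -1-> s4 -1-> s0 -0-> s0 -1-> s3 -2-> s1 -0-> s4

s4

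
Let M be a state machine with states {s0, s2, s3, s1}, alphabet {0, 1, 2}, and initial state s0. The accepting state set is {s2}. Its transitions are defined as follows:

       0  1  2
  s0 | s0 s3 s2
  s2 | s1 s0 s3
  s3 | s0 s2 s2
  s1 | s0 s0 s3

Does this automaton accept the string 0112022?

s0 → s0 → s3 → s2 → s3 → s0 → s2 → s3
End state s3 is not accepting.

No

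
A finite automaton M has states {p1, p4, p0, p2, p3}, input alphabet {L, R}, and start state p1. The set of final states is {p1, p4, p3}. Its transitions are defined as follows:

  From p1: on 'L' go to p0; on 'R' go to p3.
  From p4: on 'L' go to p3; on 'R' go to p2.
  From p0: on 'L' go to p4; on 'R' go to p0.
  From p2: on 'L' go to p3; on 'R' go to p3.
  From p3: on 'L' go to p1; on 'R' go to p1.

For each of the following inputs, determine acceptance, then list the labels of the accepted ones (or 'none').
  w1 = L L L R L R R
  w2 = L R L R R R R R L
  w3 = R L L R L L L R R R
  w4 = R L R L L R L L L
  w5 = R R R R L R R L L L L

w1: Trace: p1 -L-> p0 -L-> p4 -L-> p3 -R-> p1 -L-> p0 -R-> p0 -R-> p0  → end p0, rejected
w2: Trace: p1 -L-> p0 -R-> p0 -L-> p4 -R-> p2 -R-> p3 -R-> p1 -R-> p3 -R-> p1 -L-> p0  → end p0, rejected
w3: Trace: p1 -R-> p3 -L-> p1 -L-> p0 -R-> p0 -L-> p4 -L-> p3 -L-> p1 -R-> p3 -R-> p1 -R-> p3  → end p3, accepted
w4: Trace: p1 -R-> p3 -L-> p1 -R-> p3 -L-> p1 -L-> p0 -R-> p0 -L-> p4 -L-> p3 -L-> p1  → end p1, accepted
w5: Trace: p1 -R-> p3 -R-> p1 -R-> p3 -R-> p1 -L-> p0 -R-> p0 -R-> p0 -L-> p4 -L-> p3 -L-> p1 -L-> p0  → end p0, rejected

w3, w4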